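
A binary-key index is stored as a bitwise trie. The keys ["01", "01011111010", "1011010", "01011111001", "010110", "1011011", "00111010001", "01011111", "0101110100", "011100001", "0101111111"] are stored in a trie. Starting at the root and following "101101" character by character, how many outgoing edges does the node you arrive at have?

Walk "101101" from the root, arriving at one node.
Characters that immediately follow "101101" among the stored strings: {0, 1}.
That node has 2 child edges.

2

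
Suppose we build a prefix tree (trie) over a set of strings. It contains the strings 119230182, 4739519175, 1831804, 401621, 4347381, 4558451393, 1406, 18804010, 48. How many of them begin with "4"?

Traverse to the node for "4", then collect every word in that subtree.
Words under "4": 401621, 4347381, 4558451393, 4739519175, 48
Count: 5

5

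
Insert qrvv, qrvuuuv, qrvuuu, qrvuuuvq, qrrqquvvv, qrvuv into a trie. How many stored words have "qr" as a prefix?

6

Traverse to the node for "qr", then collect every word in that subtree.
Matches: "qrrqquvvv", "qrvuuu", "qrvuuuv", "qrvuuuvq", "qrvuv", "qrvv"
Count: 6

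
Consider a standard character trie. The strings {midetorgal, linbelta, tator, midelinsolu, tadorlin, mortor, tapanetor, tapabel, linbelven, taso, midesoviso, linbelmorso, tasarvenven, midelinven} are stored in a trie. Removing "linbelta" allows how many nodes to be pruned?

After clearing the end-marker at "linbelta", prune upward until reaching a node still needed by another word.
The suffix "ta" (2 nodes) is used only by "linbelta"; the node for "linbel" still has the child "v", so pruning stops there.
Nodes removed: 2

2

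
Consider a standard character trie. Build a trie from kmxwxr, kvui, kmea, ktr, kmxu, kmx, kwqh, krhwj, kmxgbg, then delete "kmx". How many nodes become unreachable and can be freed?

0

Walk "kmx" from the leaf back toward the root, removing each node that no remaining word uses.
Every node on "kmx" is still needed (e.g. by "kmxwxr"), so nothing is freed.
Nodes removed: 0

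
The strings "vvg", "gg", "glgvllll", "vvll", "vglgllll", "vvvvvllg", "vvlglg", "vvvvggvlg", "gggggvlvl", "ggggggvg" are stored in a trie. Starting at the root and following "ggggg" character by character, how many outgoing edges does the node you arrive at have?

2

The children of the "ggggg" node are the distinct next characters among strings starting with "ggggg".
Distinct next characters after "ggggg": g, v.
That node has 2 child edges.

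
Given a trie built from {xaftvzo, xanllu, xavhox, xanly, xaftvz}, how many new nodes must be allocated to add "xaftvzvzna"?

4

The longest prefix of "xaftvzvzna" already in the trie is "xaftvz" (length 6).
New nodes needed: |"xaftvzvzna"| − 6 = 10 − 6 = 4.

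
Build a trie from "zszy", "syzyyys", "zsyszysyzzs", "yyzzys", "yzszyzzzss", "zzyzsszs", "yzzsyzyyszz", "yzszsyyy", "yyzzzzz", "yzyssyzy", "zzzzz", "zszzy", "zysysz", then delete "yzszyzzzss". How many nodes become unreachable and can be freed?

Walk "yzszyzzzss" from the leaf back toward the root, removing each node that no remaining word uses.
The suffix "yzzzss" (6 nodes) is used only by "yzszyzzzss"; the node for "yzsz" still has the child "s", so pruning stops there.
Nodes removed: 6

6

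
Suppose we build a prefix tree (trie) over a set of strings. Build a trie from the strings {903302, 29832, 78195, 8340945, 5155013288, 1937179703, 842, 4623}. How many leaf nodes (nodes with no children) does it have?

8

A leaf is a node with no children — equivalently, the end of a word that is not a proper prefix of any other stored word.
Those words: "1937179703", "29832", "4623", "5155013288", "78195", "8340945", "842", "903302"
Leaf count: 8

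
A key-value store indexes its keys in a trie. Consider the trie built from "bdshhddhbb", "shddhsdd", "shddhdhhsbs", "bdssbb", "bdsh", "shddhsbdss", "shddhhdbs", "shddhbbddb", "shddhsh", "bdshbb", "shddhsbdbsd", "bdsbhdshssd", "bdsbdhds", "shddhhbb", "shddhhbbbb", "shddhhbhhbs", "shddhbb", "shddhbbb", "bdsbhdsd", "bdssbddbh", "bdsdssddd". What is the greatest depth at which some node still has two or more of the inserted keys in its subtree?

8

Look for the deepest trie node that still has at least two words in its subtree.
e.g. "shddhhbb" and "shddhhbbbb" share the prefix "shddhhbb" of length 8; no pair shares a longer one.
Longest shared-prefix length: 8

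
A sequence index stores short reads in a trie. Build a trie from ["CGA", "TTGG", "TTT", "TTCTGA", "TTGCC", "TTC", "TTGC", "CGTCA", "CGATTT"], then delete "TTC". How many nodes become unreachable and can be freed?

0

Walk "TTC" from the leaf back toward the root, removing each node that no remaining word uses.
Every node on "TTC" is still needed (e.g. by "TTCTGA"), so nothing is freed.
Nodes removed: 0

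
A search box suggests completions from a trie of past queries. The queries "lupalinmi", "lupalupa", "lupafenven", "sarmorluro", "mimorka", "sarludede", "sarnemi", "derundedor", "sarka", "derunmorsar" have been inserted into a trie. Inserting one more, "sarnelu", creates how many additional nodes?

2

"sarne" is already a path in the trie; the remaining "lu" must be added.
So 7 − 5 = 2 new nodes.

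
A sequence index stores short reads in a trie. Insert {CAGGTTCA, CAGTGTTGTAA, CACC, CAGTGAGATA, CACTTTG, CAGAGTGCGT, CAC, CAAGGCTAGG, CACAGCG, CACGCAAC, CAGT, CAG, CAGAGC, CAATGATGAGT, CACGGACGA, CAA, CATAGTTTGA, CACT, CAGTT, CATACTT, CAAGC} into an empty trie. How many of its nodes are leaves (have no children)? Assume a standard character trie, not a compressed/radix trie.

A leaf is a node with no children — equivalently, the end of a word that is not a proper prefix of any other stored word.
Those words: "CAAGC", "CAAGGCTAGG", "CAATGATGAGT", "CACAGCG", "CACC", "CACGCAAC", "CACGGACGA", "CACTTTG", "CAGAGC", "CAGAGTGCGT", "CAGGTTCA", "CAGTGAGATA", "CAGTGTTGTAA", "CAGTT", "CATACTT", "CATAGTTTGA"
Leaf count: 16

16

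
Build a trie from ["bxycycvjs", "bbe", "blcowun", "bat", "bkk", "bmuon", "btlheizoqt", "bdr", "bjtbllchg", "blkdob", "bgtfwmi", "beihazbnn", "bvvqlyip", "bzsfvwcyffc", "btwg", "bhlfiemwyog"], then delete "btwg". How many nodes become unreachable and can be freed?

2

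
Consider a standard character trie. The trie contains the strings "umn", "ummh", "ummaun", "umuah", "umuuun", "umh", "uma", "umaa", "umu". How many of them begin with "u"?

Traverse to the node for "u", then collect every word in that subtree.
Matches: "uma", "umaa", "umh", "ummaun", "ummh", "umn", "umu", "umuah", "umuuun"
Count: 9

9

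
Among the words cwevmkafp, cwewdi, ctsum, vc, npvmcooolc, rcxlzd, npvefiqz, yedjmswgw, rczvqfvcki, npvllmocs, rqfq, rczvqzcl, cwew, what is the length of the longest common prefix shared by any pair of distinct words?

5

The deepest shared node is where two words last agree before diverging.
e.g. "rczvqfvcki" and "rczvqzcl" share the prefix "rczvq" of length 5; no pair shares a longer one.
Longest shared-prefix length: 5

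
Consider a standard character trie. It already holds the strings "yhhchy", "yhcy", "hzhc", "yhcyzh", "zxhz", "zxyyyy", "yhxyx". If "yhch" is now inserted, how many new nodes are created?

1

The longest prefix of "yhch" already in the trie is "yhc" (length 3).
New nodes needed: |"yhch"| − 3 = 4 − 3 = 1.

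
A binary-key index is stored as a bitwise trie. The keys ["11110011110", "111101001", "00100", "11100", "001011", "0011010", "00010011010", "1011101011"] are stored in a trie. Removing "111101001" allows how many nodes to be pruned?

After clearing the end-marker at "111101001", prune upward until reaching a node still needed by another word.
The suffix "1001" (4 nodes) is used only by "111101001"; the node for "11110" still has the child "0", so pruning stops there.
Nodes removed: 4

4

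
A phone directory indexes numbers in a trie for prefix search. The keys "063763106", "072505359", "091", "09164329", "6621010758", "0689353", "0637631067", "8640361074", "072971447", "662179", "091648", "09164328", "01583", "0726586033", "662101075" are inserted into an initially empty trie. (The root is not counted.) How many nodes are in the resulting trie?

71

For each word, the new-node count is its length minus the longest prefix already in the trie:
  "063763106" → 9 new (0, 6, 3, 7, 6, 3, 1, 0, 6)
  "072505359" → prefix "0" already present; 8 new (7, 2, 5, 0, 5, 3, 5, 9)
  "091" → prefix "0" already present; 2 new (9, 1)
  "09164329" → prefix "091" already present; 5 new (6, 4, 3, 2, 9)
  "6621010758" → 10 new (6, 6, 2, 1, 0, 1, 0, 7, 5, 8)
  "0689353" → prefix "06" already present; 5 new (8, 9, 3, 5, 3)
  "0637631067" → prefix "063763106" already present; 1 new (7)
  "8640361074" → 10 new (8, 6, 4, 0, 3, 6, 1, 0, 7, 4)
  "072971447" → prefix "072" already present; 6 new (9, 7, 1, 4, 4, 7)
  "662179" → prefix "6621" already present; 2 new (7, 9)
  "091648" → prefix "09164" already present; 1 new (8)
  "09164328" → prefix "0916432" already present; 1 new (8)
  "01583" → prefix "0" already present; 4 new (1, 5, 8, 3)
  "0726586033" → prefix "072" already present; 7 new (6, 5, 8, 6, 0, 3, 3)
  "662101075" → prefix "662101075" already present; 0 new (none)
Total nodes = 9 + 8 + 2 + 5 + 10 + 5 + 1 + 10 + 6 + 2 + 1 + 1 + 4 + 7 + 0 = 71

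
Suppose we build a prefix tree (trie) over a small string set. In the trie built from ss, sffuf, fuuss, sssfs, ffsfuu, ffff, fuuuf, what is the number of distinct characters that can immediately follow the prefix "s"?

2

The children of the "s" node are the distinct next characters among strings starting with "s".
Distinct next characters after "s": f, s.
That node has 2 child edges.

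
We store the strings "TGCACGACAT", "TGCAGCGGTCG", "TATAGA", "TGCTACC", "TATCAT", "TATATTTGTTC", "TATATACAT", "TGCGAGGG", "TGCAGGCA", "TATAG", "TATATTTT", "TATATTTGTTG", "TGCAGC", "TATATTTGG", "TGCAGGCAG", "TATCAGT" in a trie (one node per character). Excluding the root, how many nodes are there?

Insert word by word; a character creates a node only if that edge doesn't already exist:
  "TGCACGACAT" → 10 new (T, G, C, A, C, G, A, C, A, T)
  "TGCAGCGGTCG" → prefix "TGCA" already present; 7 new (G, C, G, G, T, C, G)
  "TATAGA" → prefix "T" already present; 5 new (A, T, A, G, A)
  "TGCTACC" → prefix "TGC" already present; 4 new (T, A, C, C)
  "TATCAT" → prefix "TAT" already present; 3 new (C, A, T)
  "TATATTTGTTC" → prefix "TATA" already present; 7 new (T, T, T, G, T, T, C)
  "TATATACAT" → prefix "TATAT" already present; 4 new (A, C, A, T)
  "TGCGAGGG" → prefix "TGC" already present; 5 new (G, A, G, G, G)
  "TGCAGGCA" → prefix "TGCAG" already present; 3 new (G, C, A)
  "TATAG" → prefix "TATAG" already present; 0 new (none)
  "TATATTTT" → prefix "TATATTT" already present; 1 new (T)
  "TATATTTGTTG" → prefix "TATATTTGTT" already present; 1 new (G)
  "TGCAGC" → prefix "TGCAGC" already present; 0 new (none)
  "TATATTTGG" → prefix "TATATTTG" already present; 1 new (G)
  "TGCAGGCAG" → prefix "TGCAGGCA" already present; 1 new (G)
  "TATCAGT" → prefix "TATCA" already present; 2 new (G, T)
Total nodes = 10 + 7 + 5 + 4 + 3 + 7 + 4 + 5 + 3 + 0 + 1 + 1 + 0 + 1 + 1 + 2 = 54

54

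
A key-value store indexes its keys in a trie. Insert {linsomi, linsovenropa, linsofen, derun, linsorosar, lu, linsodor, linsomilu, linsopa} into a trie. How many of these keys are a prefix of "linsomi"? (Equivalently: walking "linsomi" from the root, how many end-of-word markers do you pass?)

1

Walk "linsomi" from the root; an end-of-word marker is hit whenever a stored word is a prefix of "linsomi".
Prefixes of the query that are stored words: "linsomi"
Count: 1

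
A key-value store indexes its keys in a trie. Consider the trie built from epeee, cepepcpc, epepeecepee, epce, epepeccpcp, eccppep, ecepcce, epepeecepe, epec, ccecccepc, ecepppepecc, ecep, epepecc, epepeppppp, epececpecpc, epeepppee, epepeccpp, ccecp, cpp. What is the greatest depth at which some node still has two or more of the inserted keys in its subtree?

The deepest shared node is where two words last agree before diverging.
"epepeecepe" and "epepeecepee" agree on "epepeecepe" (10 characters) before diverging; nothing deeper is shared.
Longest shared-prefix length: 10

10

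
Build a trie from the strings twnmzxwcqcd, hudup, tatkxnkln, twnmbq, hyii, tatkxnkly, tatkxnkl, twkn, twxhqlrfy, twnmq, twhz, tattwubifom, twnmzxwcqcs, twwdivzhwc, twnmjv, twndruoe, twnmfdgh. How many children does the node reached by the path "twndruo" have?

1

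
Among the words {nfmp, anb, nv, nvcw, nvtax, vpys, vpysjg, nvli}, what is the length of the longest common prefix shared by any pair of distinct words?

4

Look for the deepest trie node that still has at least two words in its subtree.
"vpys" and "vpysjg" agree on "vpys" (4 characters) before diverging; nothing deeper is shared.
Longest shared-prefix length: 4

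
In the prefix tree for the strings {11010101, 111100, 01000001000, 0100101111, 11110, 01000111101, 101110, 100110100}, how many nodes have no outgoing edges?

7

A leaf is a node with no children — equivalently, the end of a word that is not a proper prefix of any other stored word.
Those words: "01000001000", "01000111101", "0100101111", "100110100", "101110", "11010101", "111100"
Leaf count: 7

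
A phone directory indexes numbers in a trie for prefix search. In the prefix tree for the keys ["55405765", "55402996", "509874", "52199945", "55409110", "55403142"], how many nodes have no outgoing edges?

6

A leaf is a node with no children — equivalently, the end of a word that is not a proper prefix of any other stored word.
Those words: "509874", "52199945", "55402996", "55403142", "55405765", "55409110"
Leaf count: 6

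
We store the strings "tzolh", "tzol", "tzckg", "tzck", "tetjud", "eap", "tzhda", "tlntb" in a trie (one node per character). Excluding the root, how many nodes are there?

23

Insert word by word; a character creates a node only if that edge doesn't already exist:
  "tzolh" → 5 new (t, z, o, l, h)
  "tzol" → prefix "tzol" already present; 0 new (none)
  "tzckg" → prefix "tz" already present; 3 new (c, k, g)
  "tzck" → prefix "tzck" already present; 0 new (none)
  "tetjud" → prefix "t" already present; 5 new (e, t, j, u, d)
  "eap" → 3 new (e, a, p)
  "tzhda" → prefix "tz" already present; 3 new (h, d, a)
  "tlntb" → prefix "t" already present; 4 new (l, n, t, b)
Total nodes = 5 + 0 + 3 + 0 + 5 + 3 + 3 + 4 = 23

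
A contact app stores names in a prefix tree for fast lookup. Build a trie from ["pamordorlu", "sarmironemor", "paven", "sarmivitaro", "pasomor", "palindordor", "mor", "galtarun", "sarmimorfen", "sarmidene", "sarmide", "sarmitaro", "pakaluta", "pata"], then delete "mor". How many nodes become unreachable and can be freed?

Walk "mor" from the leaf back toward the root, removing each node that no remaining word uses.
No other word shares any prefix with "mor", so all 3 of its nodes go.
Nodes removed: 3

3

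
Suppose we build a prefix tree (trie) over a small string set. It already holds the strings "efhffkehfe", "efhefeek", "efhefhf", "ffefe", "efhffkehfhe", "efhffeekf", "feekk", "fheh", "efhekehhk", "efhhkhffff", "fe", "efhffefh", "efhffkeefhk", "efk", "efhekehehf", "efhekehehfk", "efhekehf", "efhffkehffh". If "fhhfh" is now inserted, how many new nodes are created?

3

Walking "fhhfh" from the root, the first 2 characters ("fh") follow existing edges; "h" is the first miss.
New nodes needed: |"fhhfh"| − 2 = 5 − 2 = 3.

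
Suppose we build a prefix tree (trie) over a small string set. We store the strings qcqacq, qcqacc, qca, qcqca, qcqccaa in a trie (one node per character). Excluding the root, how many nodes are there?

13

Count nodes per top-level branch (shared prefixes stored once):
  'q'-branch (qca, qcqacc, qcqacq, qcqca, qcqccaa): 13 nodes
Sum: 13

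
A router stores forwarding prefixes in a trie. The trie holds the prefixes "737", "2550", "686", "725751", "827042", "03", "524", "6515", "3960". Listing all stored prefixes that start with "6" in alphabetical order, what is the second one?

686

DFS of the "6" subtree visits, in order: "6515", "686"
The 2nd is 686.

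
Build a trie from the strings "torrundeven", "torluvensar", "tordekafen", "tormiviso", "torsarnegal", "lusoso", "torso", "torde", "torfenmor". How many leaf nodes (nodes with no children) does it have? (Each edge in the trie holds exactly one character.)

Leaves are exactly the stored words that no other stored word extends.
Those words: "lusoso", "tordekafen", "torfenmor", "torluvensar", "tormiviso", "torrundeven", "torsarnegal", "torso"
Leaf count: 8

8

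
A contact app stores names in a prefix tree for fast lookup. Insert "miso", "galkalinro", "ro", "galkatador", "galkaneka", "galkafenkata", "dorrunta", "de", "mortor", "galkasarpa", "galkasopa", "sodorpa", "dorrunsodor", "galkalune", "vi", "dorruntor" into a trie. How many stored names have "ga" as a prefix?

Walk to "ga"; the words in its subtree are exactly those with that prefix.
Matches: "galkafenkata", "galkalinro", "galkalune", "galkaneka", "galkasarpa", "galkasopa", "galkatador"
Count: 7

7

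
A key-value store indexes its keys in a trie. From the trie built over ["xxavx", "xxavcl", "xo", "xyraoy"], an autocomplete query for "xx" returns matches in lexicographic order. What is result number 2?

Filter for "xx…" and sort: "xxavcl", "xxavx"
Position 2: xxavx

xxavx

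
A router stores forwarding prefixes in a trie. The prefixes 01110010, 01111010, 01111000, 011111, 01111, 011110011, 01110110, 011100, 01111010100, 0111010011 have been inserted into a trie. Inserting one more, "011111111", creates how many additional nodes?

3

Walking "011111111" from the root, the first 6 characters ("011111") follow existing edges; "1" is the first miss.
Each of the 3 remaining characters creates one node.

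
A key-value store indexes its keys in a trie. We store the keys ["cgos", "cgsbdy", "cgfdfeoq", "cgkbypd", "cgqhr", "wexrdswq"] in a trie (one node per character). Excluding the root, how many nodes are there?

Insert word by word; a character creates a node only if that edge doesn't already exist:
  "cgos" → 4 new (c, g, o, s)
  "cgsbdy" → prefix "cg" already present; 4 new (s, b, d, y)
  "cgfdfeoq" → prefix "cg" already present; 6 new (f, d, f, e, o, q)
  "cgkbypd" → prefix "cg" already present; 5 new (k, b, y, p, d)
  "cgqhr" → prefix "cg" already present; 3 new (q, h, r)
  "wexrdswq" → 8 new (w, e, x, r, d, s, w, q)
Total nodes = 4 + 4 + 6 + 5 + 3 + 8 = 30

30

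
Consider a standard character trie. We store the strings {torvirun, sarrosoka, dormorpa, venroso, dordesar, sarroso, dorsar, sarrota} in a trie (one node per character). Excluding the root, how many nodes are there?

For each word, the new-node count is its length minus the longest prefix already in the trie:
  "torvirun" → 8 new (t, o, r, v, i, r, u, n)
  "sarrosoka" → 9 new (s, a, r, r, o, s, o, k, a)
  "dormorpa" → 8 new (d, o, r, m, o, r, p, a)
  "venroso" → 7 new (v, e, n, r, o, s, o)
  "dordesar" → prefix "dor" already present; 5 new (d, e, s, a, r)
  "sarroso" → prefix "sarroso" already present; 0 new (none)
  "dorsar" → prefix "dor" already present; 3 new (s, a, r)
  "sarrota" → prefix "sarro" already present; 2 new (t, a)
Total nodes = 8 + 9 + 8 + 7 + 5 + 0 + 3 + 2 = 42

42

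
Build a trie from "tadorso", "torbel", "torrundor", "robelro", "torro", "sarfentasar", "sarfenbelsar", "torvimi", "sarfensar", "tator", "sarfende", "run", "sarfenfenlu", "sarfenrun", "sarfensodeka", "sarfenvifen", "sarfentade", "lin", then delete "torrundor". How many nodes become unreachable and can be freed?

5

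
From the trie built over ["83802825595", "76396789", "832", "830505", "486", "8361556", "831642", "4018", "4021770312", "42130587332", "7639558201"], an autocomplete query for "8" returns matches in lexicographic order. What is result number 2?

831642

Filter for "8…" and sort: "830505", "831642", "832", "8361556", "83802825595"
Position 2: 831642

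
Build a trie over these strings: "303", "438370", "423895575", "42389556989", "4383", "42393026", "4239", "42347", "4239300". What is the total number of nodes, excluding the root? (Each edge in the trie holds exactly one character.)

29

Count nodes per top-level branch (shared prefixes stored once):
  '3'-branch (303): 3 nodes
  '4'-branch (42347, 42389556989, 423895575, 4239, 4239300, 42393026, 4383, 438370): 26 nodes
Sum: 29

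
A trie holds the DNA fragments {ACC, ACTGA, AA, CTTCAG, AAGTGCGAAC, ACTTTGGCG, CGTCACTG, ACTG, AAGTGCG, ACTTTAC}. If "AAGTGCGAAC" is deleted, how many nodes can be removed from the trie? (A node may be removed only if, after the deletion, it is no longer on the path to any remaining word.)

3

Walk "AAGTGCGAAC" from the leaf back toward the root, removing each node that no remaining word uses.
The suffix "AAC" (3 nodes) is used only by "AAGTGCGAAC"; "AAGTGCG" is itself a stored word, so pruning stops there.
Nodes removed: 3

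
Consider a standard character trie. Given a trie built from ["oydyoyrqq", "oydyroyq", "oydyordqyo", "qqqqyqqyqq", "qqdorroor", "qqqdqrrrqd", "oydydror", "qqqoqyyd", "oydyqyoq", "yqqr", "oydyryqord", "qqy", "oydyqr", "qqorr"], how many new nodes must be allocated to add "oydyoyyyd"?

Walking "oydyoyyyd" from the root, the first 6 characters ("oydyoy") follow existing edges; "y" is the first miss.
New nodes needed: |"oydyoyyyd"| − 6 = 9 − 6 = 3.

3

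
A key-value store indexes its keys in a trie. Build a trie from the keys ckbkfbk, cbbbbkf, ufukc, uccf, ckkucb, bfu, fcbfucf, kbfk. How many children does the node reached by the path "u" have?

2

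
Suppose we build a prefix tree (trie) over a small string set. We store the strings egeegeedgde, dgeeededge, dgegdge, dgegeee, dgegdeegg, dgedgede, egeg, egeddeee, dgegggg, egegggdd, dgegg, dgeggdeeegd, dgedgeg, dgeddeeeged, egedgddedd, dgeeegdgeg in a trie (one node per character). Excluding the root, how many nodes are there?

Trace insertions, counting only characters that open a new branch:
  "egeegeedgde" → 11 new (e, g, e, e, g, e, e, d, g, d, e)
  "dgeeededge" → 10 new (d, g, e, e, e, d, e, d, g, e)
  "dgegdge" → prefix "dge" already present; 4 new (g, d, g, e)
  "dgegeee" → prefix "dgeg" already present; 3 new (e, e, e)
  "dgegdeegg" → prefix "dgegd" already present; 4 new (e, e, g, g)
  "dgedgede" → prefix "dge" already present; 5 new (d, g, e, d, e)
  "egeg" → prefix "ege" already present; 1 new (g)
  "egeddeee" → prefix "ege" already present; 5 new (d, d, e, e, e)
  "dgegggg" → prefix "dgeg" already present; 3 new (g, g, g)
  "egegggdd" → prefix "egeg" already present; 4 new (g, g, d, d)
  "dgegg" → prefix "dgegg" already present; 0 new (none)
  "dgeggdeeegd" → prefix "dgegg" already present; 6 new (d, e, e, e, g, d)
  "dgedgeg" → prefix "dgedge" already present; 1 new (g)
  "dgeddeeeged" → prefix "dged" already present; 7 new (d, e, e, e, g, e, d)
  "egedgddedd" → prefix "eged" already present; 6 new (g, d, d, e, d, d)
  "dgeeegdgeg" → prefix "dgeee" already present; 5 new (g, d, g, e, g)
Total nodes = 11 + 10 + 4 + 3 + 4 + 5 + 1 + 5 + 3 + 4 + 0 + 6 + 1 + 7 + 6 + 5 = 75

75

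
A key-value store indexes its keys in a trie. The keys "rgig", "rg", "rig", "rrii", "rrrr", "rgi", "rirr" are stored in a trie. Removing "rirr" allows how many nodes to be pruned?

2

Walk "rirr" from the leaf back toward the root, removing each node that no remaining word uses.
The suffix "rr" (2 nodes) is used only by "rirr"; the node for "ri" still has the child "g", so pruning stops there.
Nodes removed: 2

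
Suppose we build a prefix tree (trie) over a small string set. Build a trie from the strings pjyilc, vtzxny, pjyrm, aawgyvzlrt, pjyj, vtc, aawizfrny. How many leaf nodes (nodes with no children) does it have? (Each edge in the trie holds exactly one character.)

7

A leaf is a node with no children — equivalently, the end of a word that is not a proper prefix of any other stored word.
Those words: "aawgyvzlrt", "aawizfrny", "pjyilc", "pjyj", "pjyrm", "vtc", "vtzxny"
Leaf count: 7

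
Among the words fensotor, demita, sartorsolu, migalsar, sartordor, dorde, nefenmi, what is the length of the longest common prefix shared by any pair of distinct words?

Look for the deepest trie node that still has at least two words in its subtree.
e.g. "sartordor" and "sartorsolu" share the prefix "sartor" of length 6; no pair shares a longer one.
Longest shared-prefix length: 6

6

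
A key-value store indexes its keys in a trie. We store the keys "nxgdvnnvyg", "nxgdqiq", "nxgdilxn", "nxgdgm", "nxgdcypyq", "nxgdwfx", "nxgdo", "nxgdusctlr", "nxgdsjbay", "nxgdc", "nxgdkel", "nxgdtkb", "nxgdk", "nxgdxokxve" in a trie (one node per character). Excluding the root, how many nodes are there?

Count nodes per top-level branch (shared prefixes stored once):
  'n'-branch (nxgdc, nxgdcypyq, nxgdgm, nxgdilxn, nxgdk, nxgdkel, nxgdo, nxgdqiq, nxgdsjbay, nxgdtkb, nxgdusctlr, nxgdvnnvyg, nxgdwfx, nxgdxokxve): 51 nodes
Sum: 51

51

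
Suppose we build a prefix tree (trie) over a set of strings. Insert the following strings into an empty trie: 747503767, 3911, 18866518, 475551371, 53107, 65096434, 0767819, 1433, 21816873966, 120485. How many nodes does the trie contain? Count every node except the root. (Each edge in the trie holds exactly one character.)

69

For each word, the new-node count is its length minus the longest prefix already in the trie:
  "747503767" → 9 new (7, 4, 7, 5, 0, 3, 7, 6, 7)
  "3911" → 4 new (3, 9, 1, 1)
  "18866518" → 8 new (1, 8, 8, 6, 6, 5, 1, 8)
  "475551371" → 9 new (4, 7, 5, 5, 5, 1, 3, 7, 1)
  "53107" → 5 new (5, 3, 1, 0, 7)
  "65096434" → 8 new (6, 5, 0, 9, 6, 4, 3, 4)
  "0767819" → 7 new (0, 7, 6, 7, 8, 1, 9)
  "1433" → prefix "1" already present; 3 new (4, 3, 3)
  "21816873966" → 11 new (2, 1, 8, 1, 6, 8, 7, 3, 9, 6, 6)
  "120485" → prefix "1" already present; 5 new (2, 0, 4, 8, 5)
Total nodes = 9 + 4 + 8 + 9 + 5 + 8 + 7 + 3 + 11 + 5 = 69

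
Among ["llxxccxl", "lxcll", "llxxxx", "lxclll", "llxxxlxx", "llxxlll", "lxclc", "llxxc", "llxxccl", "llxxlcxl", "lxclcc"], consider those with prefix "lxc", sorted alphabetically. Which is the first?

Words with prefix "lxc", in lexicographic order: "lxclc", "lxclcc", "lxcll", "lxclll"
The 1st is lxclc.

lxclc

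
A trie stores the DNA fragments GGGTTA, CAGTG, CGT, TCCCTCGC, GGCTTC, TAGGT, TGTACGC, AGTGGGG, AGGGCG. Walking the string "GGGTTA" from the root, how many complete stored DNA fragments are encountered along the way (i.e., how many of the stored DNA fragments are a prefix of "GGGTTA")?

Walk "GGGTTA" from the root; an end-of-word marker is hit whenever a stored word is a prefix of "GGGTTA".
Prefixes of the query that are stored words: "GGGTTA"
Count: 1

1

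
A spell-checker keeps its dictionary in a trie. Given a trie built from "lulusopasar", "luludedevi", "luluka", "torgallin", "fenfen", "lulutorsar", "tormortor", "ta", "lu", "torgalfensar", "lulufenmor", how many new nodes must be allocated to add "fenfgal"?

3

Walking "fenfgal" from the root, the first 4 characters ("fenf") follow existing edges; "g" is the first miss.
So 7 − 4 = 3 new nodes.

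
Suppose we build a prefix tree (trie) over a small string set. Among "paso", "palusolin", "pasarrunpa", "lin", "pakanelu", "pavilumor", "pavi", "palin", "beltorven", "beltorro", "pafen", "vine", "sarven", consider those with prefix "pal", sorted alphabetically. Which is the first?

palin

Filter for "pal…" and sort: "palin", "palusolin"
The 1st is palin.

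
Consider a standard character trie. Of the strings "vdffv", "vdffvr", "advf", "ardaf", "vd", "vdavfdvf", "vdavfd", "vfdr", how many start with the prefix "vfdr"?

Filter for entries beginning with "vfdr":
Matches: "vfdr"
Count: 1

1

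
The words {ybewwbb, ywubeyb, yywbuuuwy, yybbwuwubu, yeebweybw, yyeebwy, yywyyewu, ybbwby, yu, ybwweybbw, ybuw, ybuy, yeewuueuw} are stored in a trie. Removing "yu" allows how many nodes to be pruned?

1

Walk "yu" from the leaf back toward the root, removing each node that no remaining word uses.
The suffix "u" (1 node) is used only by "yu"; the node for "y" still has the child "b", so pruning stops there.
Nodes removed: 1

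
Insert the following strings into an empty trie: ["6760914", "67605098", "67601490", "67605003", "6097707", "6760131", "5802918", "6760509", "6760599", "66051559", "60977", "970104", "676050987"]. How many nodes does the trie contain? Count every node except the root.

For each word, the new-node count is its length minus the longest prefix already in the trie:
  "6760914" → 7 new (6, 7, 6, 0, 9, 1, 4)
  "67605098" → prefix "6760" already present; 4 new (5, 0, 9, 8)
  "67601490" → prefix "6760" already present; 4 new (1, 4, 9, 0)
  "67605003" → prefix "676050" already present; 2 new (0, 3)
  "6097707" → prefix "6" already present; 6 new (0, 9, 7, 7, 0, 7)
  "6760131" → prefix "67601" already present; 2 new (3, 1)
  "5802918" → 7 new (5, 8, 0, 2, 9, 1, 8)
  "6760509" → prefix "6760509" already present; 0 new (none)
  "6760599" → prefix "67605" already present; 2 new (9, 9)
  "66051559" → prefix "6" already present; 7 new (6, 0, 5, 1, 5, 5, 9)
  "60977" → prefix "60977" already present; 0 new (none)
  "970104" → 6 new (9, 7, 0, 1, 0, 4)
  "676050987" → prefix "67605098" already present; 1 new (7)
Total nodes = 7 + 4 + 4 + 2 + 6 + 2 + 7 + 0 + 2 + 7 + 0 + 6 + 1 = 48

48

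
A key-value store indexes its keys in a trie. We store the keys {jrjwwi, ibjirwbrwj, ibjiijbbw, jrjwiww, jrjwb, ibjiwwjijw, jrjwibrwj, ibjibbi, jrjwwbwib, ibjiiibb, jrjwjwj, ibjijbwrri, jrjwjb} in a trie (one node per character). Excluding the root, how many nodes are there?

Trace insertions, counting only characters that open a new branch:
  "jrjwwi" → 6 new (j, r, j, w, w, i)
  "ibjirwbrwj" → 10 new (i, b, j, i, r, w, b, r, w, j)
  "ibjiijbbw" → prefix "ibji" already present; 5 new (i, j, b, b, w)
  "jrjwiww" → prefix "jrjw" already present; 3 new (i, w, w)
  "jrjwb" → prefix "jrjw" already present; 1 new (b)
  "ibjiwwjijw" → prefix "ibji" already present; 6 new (w, w, j, i, j, w)
  "jrjwibrwj" → prefix "jrjwi" already present; 4 new (b, r, w, j)
  "ibjibbi" → prefix "ibji" already present; 3 new (b, b, i)
  "jrjwwbwib" → prefix "jrjww" already present; 4 new (b, w, i, b)
  "ibjiiibb" → prefix "ibjii" already present; 3 new (i, b, b)
  "jrjwjwj" → prefix "jrjw" already present; 3 new (j, w, j)
  "ibjijbwrri" → prefix "ibji" already present; 6 new (j, b, w, r, r, i)
  "jrjwjb" → prefix "jrjwj" already present; 1 new (b)
Total nodes = 6 + 10 + 5 + 3 + 1 + 6 + 4 + 3 + 4 + 3 + 3 + 6 + 1 = 55

55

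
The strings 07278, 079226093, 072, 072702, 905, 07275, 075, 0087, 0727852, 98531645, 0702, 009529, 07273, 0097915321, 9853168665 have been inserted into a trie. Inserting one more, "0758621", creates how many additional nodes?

The longest prefix of "0758621" already in the trie is "075" (length 3).
New nodes needed: |"0758621"| − 3 = 7 − 3 = 4.

4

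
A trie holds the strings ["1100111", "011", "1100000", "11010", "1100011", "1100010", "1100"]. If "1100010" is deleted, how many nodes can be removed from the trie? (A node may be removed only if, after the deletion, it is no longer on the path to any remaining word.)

After clearing the end-marker at "1100010", prune upward until reaching a node still needed by another word.
The suffix "0" (1 node) is used only by "1100010"; the node for "110001" still has the child "1", so pruning stops there.
Nodes removed: 1

1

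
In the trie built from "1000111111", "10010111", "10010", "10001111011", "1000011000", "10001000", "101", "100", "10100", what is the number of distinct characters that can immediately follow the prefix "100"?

Follow the path "100" to its node, then look at its outgoing edges.
Characters that immediately follow "100" among the stored strings: {0, 1}.
That node has 2 child edges.

2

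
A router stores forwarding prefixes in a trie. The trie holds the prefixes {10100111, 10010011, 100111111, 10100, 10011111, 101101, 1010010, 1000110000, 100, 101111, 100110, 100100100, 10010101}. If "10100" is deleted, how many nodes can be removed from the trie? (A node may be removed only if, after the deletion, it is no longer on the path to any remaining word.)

0

A node on "10100"'s path can go only if nothing else ends at it or branches off below it.
Every node on "10100" is still needed (e.g. by "10100111"), so nothing is freed.
Nodes removed: 0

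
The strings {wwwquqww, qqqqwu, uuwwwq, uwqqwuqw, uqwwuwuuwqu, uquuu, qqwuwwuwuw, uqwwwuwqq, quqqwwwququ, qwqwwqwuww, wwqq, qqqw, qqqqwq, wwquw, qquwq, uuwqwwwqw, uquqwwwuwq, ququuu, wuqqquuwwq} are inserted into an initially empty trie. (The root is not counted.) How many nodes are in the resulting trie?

For each word, the new-node count is its length minus the longest prefix already in the trie:
  "wwwquqww" → 8 new (w, w, w, q, u, q, w, w)
  "qqqqwu" → 6 new (q, q, q, q, w, u)
  "uuwwwq" → 6 new (u, u, w, w, w, q)
  "uwqqwuqw" → prefix "u" already present; 7 new (w, q, q, w, u, q, w)
  "uqwwuwuuwqu" → prefix "u" already present; 10 new (q, w, w, u, w, u, u, w, q, u)
  "uquuu" → prefix "uq" already present; 3 new (u, u, u)
  "qqwuwwuwuw" → prefix "qq" already present; 8 new (w, u, w, w, u, w, u, w)
  "uqwwwuwqq" → prefix "uqww" already present; 5 new (w, u, w, q, q)
  "quqqwwwququ" → prefix "q" already present; 10 new (u, q, q, w, w, w, q, u, q, u)
  "qwqwwqwuww" → prefix "q" already present; 9 new (w, q, w, w, q, w, u, w, w)
  "wwqq" → prefix "ww" already present; 2 new (q, q)
  "qqqw" → prefix "qqq" already present; 1 new (w)
  "qqqqwq" → prefix "qqqqw" already present; 1 new (q)
  "wwquw" → prefix "wwq" already present; 2 new (u, w)
  "qquwq" → prefix "qq" already present; 3 new (u, w, q)
  "uuwqwwwqw" → prefix "uuw" already present; 6 new (q, w, w, w, q, w)
  "uquqwwwuwq" → prefix "uqu" already present; 7 new (q, w, w, w, u, w, q)
  "ququuu" → prefix "quq" already present; 3 new (u, u, u)
  "wuqqquuwwq" → prefix "w" already present; 9 new (u, q, q, q, u, u, w, w, q)
Total nodes = 8 + 6 + 6 + 7 + 10 + 3 + 8 + 5 + 10 + 9 + 2 + 1 + 1 + 2 + 3 + 6 + 7 + 3 + 9 = 106

106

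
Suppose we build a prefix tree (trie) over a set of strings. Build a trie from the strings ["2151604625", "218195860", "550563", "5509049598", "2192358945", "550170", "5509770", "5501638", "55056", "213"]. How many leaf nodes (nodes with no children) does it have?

A leaf is a node with no children — equivalently, the end of a word that is not a proper prefix of any other stored word.
Those words: "213", "2151604625", "218195860", "2192358945", "5501638", "550170", "550563", "5509049598", "5509770"
Leaf count: 9

9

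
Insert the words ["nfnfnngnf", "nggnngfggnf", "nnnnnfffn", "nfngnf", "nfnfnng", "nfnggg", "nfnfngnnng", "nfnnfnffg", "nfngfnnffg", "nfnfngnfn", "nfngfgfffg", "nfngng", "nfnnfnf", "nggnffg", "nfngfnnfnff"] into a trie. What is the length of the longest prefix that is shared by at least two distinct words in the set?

8

Equivalently: take the maximum, over all pairs, of their longest common prefix length.
e.g. "nfngfnnffg" and "nfngfnnfnff" share the prefix "nfngfnnf" of length 8; no pair shares a longer one.
Longest shared-prefix length: 8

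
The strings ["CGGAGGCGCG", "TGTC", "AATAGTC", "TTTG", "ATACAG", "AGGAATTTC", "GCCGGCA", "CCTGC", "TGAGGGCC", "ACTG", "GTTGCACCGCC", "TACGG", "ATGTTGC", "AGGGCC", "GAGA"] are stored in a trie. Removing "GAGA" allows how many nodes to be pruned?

A node on "GAGA"'s path can go only if nothing else ends at it or branches off below it.
The suffix "AGA" (3 nodes) is used only by "GAGA"; the node for "G" still has the child "C", so pruning stops there.
Nodes removed: 3

3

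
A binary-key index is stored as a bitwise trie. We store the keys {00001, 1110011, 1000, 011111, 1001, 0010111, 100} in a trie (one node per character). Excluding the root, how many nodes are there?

26

Count nodes per top-level branch (shared prefixes stored once):
  '0'-branch (00001, 0010111, 011111): 15 nodes
  '1'-branch (100, 1000, 1001, 1110011): 11 nodes
Sum: 26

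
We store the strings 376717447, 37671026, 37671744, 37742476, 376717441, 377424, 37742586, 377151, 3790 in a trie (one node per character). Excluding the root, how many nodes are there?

For each word, the new-node count is its length minus the longest prefix already in the trie:
  "376717447" → 9 new (3, 7, 6, 7, 1, 7, 4, 4, 7)
  "37671026" → prefix "37671" already present; 3 new (0, 2, 6)
  "37671744" → prefix "37671744" already present; 0 new (none)
  "37742476" → prefix "37" already present; 6 new (7, 4, 2, 4, 7, 6)
  "376717441" → prefix "37671744" already present; 1 new (1)
  "377424" → prefix "377424" already present; 0 new (none)
  "37742586" → prefix "37742" already present; 3 new (5, 8, 6)
  "377151" → prefix "377" already present; 3 new (1, 5, 1)
  "3790" → prefix "37" already present; 2 new (9, 0)
Total nodes = 9 + 3 + 0 + 6 + 1 + 0 + 3 + 3 + 2 = 27

27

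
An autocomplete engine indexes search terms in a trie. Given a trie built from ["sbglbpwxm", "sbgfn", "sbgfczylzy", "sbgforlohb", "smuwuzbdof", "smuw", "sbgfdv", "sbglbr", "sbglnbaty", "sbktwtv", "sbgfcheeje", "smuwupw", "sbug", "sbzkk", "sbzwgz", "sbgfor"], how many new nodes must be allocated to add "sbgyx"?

2

Walking "sbgyx" from the root, the first 3 characters ("sbg") follow existing edges; "y" is the first miss.
Each of the 2 remaining characters creates one node.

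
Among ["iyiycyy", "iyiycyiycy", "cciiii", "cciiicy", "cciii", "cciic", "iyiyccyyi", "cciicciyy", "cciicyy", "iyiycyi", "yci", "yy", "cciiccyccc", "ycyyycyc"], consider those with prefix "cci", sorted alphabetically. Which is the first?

Filter for "cci…" and sort: "cciic", "cciicciyy", "cciiccyccc", "cciicyy", "cciii", "cciiicy", "cciiii"
Position 1: cciic

cciic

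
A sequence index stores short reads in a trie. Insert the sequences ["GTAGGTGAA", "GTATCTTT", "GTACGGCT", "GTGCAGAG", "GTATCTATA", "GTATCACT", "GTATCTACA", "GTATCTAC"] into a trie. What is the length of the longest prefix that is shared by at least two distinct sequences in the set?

8

The deepest shared node is where two words last agree before diverging.
e.g. "GTATCTAC" and "GTATCTACA" share the prefix "GTATCTAC" of length 8; no pair shares a longer one.
Longest shared-prefix length: 8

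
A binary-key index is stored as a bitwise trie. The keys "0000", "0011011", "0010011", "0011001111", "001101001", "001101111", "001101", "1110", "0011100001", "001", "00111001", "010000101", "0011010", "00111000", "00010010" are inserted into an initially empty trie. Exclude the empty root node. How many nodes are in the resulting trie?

Count nodes per top-level branch (shared prefixes stored once):
  '0'-branch (0000, 00010010, 001, 0010011, 0011001111, 001101, 0011010, 001101001, 0011011, 001101111, 00111000, 0011100001, 00111001, 010000101): 43 nodes
  '1'-branch (1110): 4 nodes
Sum: 47

47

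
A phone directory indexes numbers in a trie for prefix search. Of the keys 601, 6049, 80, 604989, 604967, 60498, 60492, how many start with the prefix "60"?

6

Traverse to the node for "60", then collect every word in that subtree.
Matches: "601", "6049", "60492", "604967", "60498", "604989"
Count: 6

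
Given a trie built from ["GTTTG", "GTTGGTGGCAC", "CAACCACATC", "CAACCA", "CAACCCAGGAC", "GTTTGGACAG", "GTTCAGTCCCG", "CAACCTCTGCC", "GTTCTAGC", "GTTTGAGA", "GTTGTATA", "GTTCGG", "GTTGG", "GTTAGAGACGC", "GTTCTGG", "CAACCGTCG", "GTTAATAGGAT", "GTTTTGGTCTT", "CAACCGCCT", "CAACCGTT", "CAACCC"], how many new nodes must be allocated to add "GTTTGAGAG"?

1

The longest prefix of "GTTTGAGAG" already in the trie is "GTTTGAGA" (length 8).
So 9 − 8 = 1 new nodes.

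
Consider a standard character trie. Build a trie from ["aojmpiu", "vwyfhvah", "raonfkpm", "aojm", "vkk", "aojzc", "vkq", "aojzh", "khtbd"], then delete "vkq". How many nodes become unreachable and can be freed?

Walk "vkq" from the leaf back toward the root, removing each node that no remaining word uses.
The suffix "q" (1 node) is used only by "vkq"; the node for "vk" still has the child "k", so pruning stops there.
Nodes removed: 1

1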